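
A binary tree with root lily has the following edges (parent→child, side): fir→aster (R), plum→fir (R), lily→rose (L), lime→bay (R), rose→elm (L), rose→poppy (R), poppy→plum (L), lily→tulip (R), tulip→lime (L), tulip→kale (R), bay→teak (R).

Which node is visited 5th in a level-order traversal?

poppy

Level-order visits nodes level by level from the root, left to right within each level.
Level 0: lily
Level 1: rose, tulip
Level 2: elm, poppy, lime, kale
Level 3: plum, bay
Level 4: fir, teak
Level 5: aster
Full level-order sequence: lily, rose, tulip, elm, poppy, lime, kale, plum, bay, fir, teak, aster.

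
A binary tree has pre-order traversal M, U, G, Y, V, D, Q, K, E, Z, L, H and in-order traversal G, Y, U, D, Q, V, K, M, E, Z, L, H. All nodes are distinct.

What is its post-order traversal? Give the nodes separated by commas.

The first element of pre-order is the root; it splits in-order into left and right subtrees.
Root M: left subtree has 7 nodes {G, Y, U, D, Q, V, K}, right has 4 {E, Z, L, H}.
  Root U: left subtree has 2 nodes {G, Y}, right has 4 {D, Q, V, K}.
    Root G: left subtree has 0 nodes { }, right has 1 {Y}.
    Root V: left subtree has 2 nodes {D, Q}, right has 1 {K}.
      Root D: left subtree has 0 nodes { }, right has 1 {Q}.
  Root E: left subtree has 0 nodes { }, right has 3 {Z, L, H}.
    Root Z: left subtree has 0 nodes { }, right has 2 {L, H}.
      Root L: left subtree has 0 nodes { }, right has 1 {H}.

Y, G, Q, D, K, V, U, H, L, Z, E, M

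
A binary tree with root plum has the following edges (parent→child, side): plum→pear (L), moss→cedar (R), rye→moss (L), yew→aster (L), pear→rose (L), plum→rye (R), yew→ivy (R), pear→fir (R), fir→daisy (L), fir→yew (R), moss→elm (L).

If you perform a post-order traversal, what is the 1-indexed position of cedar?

9

Post-order visits the left subtree, then the right subtree, then the node.
At plum: go left to pear.
  At pear: go left to rose.
    rose is a leaf — visit rose.
  At pear: go right to fir.
    At fir: go left to daisy.
      daisy is a leaf — visit daisy.
    At fir: go right to yew.
      At yew: go left to aster.
        aster is a leaf — visit aster.
      At yew: go right to ivy.
        ivy is a leaf — visit ivy.
      Visit yew.
    Visit fir.
  Visit pear.
At plum: go right to rye.
  At rye: go left to moss.
    At moss: go left to elm.
      elm is a leaf — visit elm.
    At moss: go right to cedar.
      cedar is a leaf — visit cedar.
    Visit moss.
  At rye: no right child.
  Visit rye.
Visit plum.
Full post-order sequence: rose, daisy, aster, ivy, yew, fir, pear, elm, cedar, moss, rye, plum.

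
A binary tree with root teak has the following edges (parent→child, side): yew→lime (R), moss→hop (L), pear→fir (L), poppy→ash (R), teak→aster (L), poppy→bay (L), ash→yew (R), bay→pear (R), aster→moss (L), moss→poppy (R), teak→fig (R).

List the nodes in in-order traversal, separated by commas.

In-order visits the left subtree, then the node, then the right subtree.
At teak: go left to aster.
  At aster: go left to moss.
    At moss: go left to hop.
      hop is a leaf — visit hop.
    Visit moss.
    At moss: go right to poppy.
      At poppy: go left to bay.
        At bay: no left child.
        Visit bay.
        At bay: go right to pear.
          At pear: go left to fir.
            fir is a leaf — visit fir.
          Visit pear.
          At pear: no right child.
      Visit poppy.
      At poppy: go right to ash.
        At ash: no left child.
        Visit ash.
        At ash: go right to yew.
          At yew: no left child.
          Visit yew.
          At yew: go right to lime.
            lime is a leaf — visit lime.
  Visit aster.
  At aster: no right child.
Visit teak.
At teak: go right to fig.
  fig is a leaf — visit fig.

hop, moss, bay, fir, pear, poppy, ash, yew, lime, aster, teak, fig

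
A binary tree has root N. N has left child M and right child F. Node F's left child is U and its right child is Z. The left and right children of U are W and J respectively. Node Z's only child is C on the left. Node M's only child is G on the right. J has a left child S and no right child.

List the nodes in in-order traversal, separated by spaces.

M G N W U S J F C Z

In-order visits the left subtree, then the node, then the right subtree.
At N: go left to M.
  At M: no left child.
  Visit M.
  At M: go right to G.
    G is a leaf — visit G.
Visit N.
At N: go right to F.
  At F: go left to U.
    At U: go left to W.
      W is a leaf — visit W.
    Visit U.
    At U: go right to J.
      At J: go left to S.
        S is a leaf — visit S.
      Visit J.
      At J: no right child.
  Visit F.
  At F: go right to Z.
    At Z: go left to C.
      C is a leaf — visit C.
    Visit Z.
    At Z: no right child.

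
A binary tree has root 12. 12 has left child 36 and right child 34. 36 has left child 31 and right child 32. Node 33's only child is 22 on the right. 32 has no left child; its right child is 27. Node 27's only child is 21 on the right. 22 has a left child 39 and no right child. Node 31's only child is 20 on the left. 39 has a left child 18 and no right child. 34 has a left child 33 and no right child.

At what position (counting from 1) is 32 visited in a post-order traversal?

5

Post-order visits the left subtree, then the right subtree, then the node.
At 12: go left to 36.
  At 36: go left to 31.
    At 31: go left to 20.
      20 is a leaf — visit 20.
    At 31: no right child.
    Visit 31.
  At 36: go right to 32.
    At 32: no left child.
    At 32: go right to 27.
      At 27: no left child.
      At 27: go right to 21.
        21 is a leaf — visit 21.
      Visit 27.
    Visit 32.
  Visit 36.
At 12: go right to 34.
  At 34: go left to 33.
    At 33: no left child.
    At 33: go right to 22.
      At 22: go left to 39.
        At 39: go left to 18.
          18 is a leaf — visit 18.
        At 39: no right child.
        Visit 39.
      At 22: no right child.
      Visit 22.
    Visit 33.
  At 34: no right child.
  Visit 34.
Visit 12.
Full post-order sequence: 20, 31, 21, 27, 32, 36, 18, 39, 22, 33, 34, 12.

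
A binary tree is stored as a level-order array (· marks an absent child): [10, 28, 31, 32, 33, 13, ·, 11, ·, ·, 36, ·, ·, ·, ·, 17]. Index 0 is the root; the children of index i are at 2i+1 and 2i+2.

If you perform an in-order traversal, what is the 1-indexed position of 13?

In-order visits the left subtree, then the node, then the right subtree.
At 10: go left to 28.
  At 28: go left to 32.
    At 32: go left to 11.
      At 11: go left to 17.
        17 is a leaf — visit 17.
      Visit 11.
      At 11: no right child.
    Visit 32.
    At 32: no right child.
  Visit 28.
  At 28: go right to 33.
    At 33: no left child.
    Visit 33.
    At 33: go right to 36.
      36 is a leaf — visit 36.
Visit 10.
At 10: go right to 31.
  At 31: go left to 13.
    13 is a leaf — visit 13.
  Visit 31.
  At 31: no right child.
Full in-order sequence: 17, 11, 32, 28, 33, 36, 10, 13, 31.

8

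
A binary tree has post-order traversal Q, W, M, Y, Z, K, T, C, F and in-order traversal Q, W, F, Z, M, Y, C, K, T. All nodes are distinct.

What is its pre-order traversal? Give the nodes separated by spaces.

The last element of post-order is the root; it splits in-order into left and right subtrees.
Root F: left subtree has 2 nodes {Q, W}, right has 6 {Z, M, Y, C, K, T}.
  Root W: left subtree has 1 node {Q}, right has 0 { }.
  Root C: left subtree has 3 nodes {Z, M, Y}, right has 2 {K, T}.
    Root Z: left subtree has 0 nodes { }, right has 2 {M, Y}.
      Root Y: left subtree has 1 node {M}, right has 0 { }.
    Root T: left subtree has 1 node {K}, right has 0 { }.

F W Q C Z Y M T K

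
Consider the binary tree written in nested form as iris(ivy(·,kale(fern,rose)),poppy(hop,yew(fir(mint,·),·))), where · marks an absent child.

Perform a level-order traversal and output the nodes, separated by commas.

Level-order visits nodes level by level from the root, left to right within each level.
Level 0: iris
Level 1: ivy, poppy
Level 2: kale, hop, yew
Level 3: fern, rose, fir
Level 4: mint

iris, ivy, poppy, kale, hop, yew, fern, rose, fir, mint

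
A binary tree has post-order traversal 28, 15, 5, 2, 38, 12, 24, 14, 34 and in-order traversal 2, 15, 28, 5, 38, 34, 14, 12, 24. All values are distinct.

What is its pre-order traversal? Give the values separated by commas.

34, 38, 2, 5, 15, 28, 14, 24, 12

The last element of post-order is the root; it splits in-order into left and right subtrees.
Root 34: left subtree has 5 nodes {2, 15, 28, 5, 38}, right has 3 {14, 12, 24}.
  Root 38: left subtree has 4 nodes {2, 15, 28, 5}, right has 0 { }.
    Root 2: left subtree has 0 nodes { }, right has 3 {15, 28, 5}.
      Root 5: left subtree has 2 nodes {15, 28}, right has 0 { }.
        Root 15: left subtree has 0 nodes { }, right has 1 {28}.
  Root 14: left subtree has 0 nodes { }, right has 2 {12, 24}.
    Root 24: left subtree has 1 node {12}, right has 0 { }.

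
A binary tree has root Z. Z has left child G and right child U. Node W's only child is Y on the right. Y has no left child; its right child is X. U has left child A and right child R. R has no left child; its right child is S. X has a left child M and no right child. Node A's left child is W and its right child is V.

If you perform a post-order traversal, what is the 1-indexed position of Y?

Post-order visits the left subtree, then the right subtree, then the node.
At Z: go left to G.
  G is a leaf — visit G.
At Z: go right to U.
  At U: go left to A.
    At A: go left to W.
      At W: no left child.
      At W: go right to Y.
        At Y: no left child.
        At Y: go right to X.
          At X: go left to M.
            M is a leaf — visit M.
          At X: no right child.
          Visit X.
        Visit Y.
      Visit W.
    At A: go right to V.
      V is a leaf — visit V.
    Visit A.
  At U: go right to R.
    At R: no left child.
    At R: go right to S.
      S is a leaf — visit S.
    Visit R.
  Visit U.
Visit Z.
Full post-order sequence: G, M, X, Y, W, V, A, S, R, U, Z.

4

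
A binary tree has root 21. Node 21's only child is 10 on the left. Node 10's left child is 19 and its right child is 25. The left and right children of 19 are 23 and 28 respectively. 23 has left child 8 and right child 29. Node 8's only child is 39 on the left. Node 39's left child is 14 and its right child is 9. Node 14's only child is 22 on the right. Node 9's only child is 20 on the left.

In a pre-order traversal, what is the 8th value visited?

Pre-order visits the node, then its left subtree, then its right subtree.
Visit 21.
At 21: go left to 10.
  Visit 10.
  At 10: go left to 19.
    Visit 19.
    At 19: go left to 23.
      Visit 23.
      At 23: go left to 8.
        Visit 8.
        At 8: go left to 39.
          Visit 39.
          At 39: go left to 14.
            Visit 14.
            At 14: no left child.
            At 14: go right to 22.
              22 is a leaf — visit 22.
          At 39: go right to 9.
            Visit 9.
            At 9: go left to 20.
              20 is a leaf — visit 20.
            At 9: no right child.
        At 8: no right child.
      At 23: go right to 29.
        29 is a leaf — visit 29.
    At 19: go right to 28.
      28 is a leaf — visit 28.
  At 10: go right to 25.
    25 is a leaf — visit 25.
At 21: no right child.
Full pre-order sequence: 21, 10, 19, 23, 8, 39, 14, 22, 9, 20, 29, 28, 25.

22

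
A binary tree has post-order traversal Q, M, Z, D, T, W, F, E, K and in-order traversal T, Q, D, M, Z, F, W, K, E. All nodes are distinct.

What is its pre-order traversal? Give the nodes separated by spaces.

The last element of post-order is the root; it splits in-order into left and right subtrees.
Root K: left subtree has 7 nodes {T, Q, D, M, Z, F, W}, right has 1 {E}.
  Root F: left subtree has 5 nodes {T, Q, D, M, Z}, right has 1 {W}.
    Root T: left subtree has 0 nodes { }, right has 4 {Q, D, M, Z}.
      Root D: left subtree has 1 node {Q}, right has 2 {M, Z}.
        Root Z: left subtree has 1 node {M}, right has 0 { }.

K F T D Q Z M W E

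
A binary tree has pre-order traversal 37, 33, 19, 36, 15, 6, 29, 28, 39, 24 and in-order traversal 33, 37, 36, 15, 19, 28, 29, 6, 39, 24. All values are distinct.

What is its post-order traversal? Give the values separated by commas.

33, 15, 36, 28, 29, 24, 39, 6, 19, 37

The first element of pre-order is the root; it splits in-order into left and right subtrees.
Root 37: left subtree has 1 node {33}, right has 8 {36, 15, 19, 28, 29, 6, 39, 24}.
  Root 19: left subtree has 2 nodes {36, 15}, right has 5 {28, 29, 6, 39, 24}.
    Root 36: left subtree has 0 nodes { }, right has 1 {15}.
    Root 6: left subtree has 2 nodes {28, 29}, right has 2 {39, 24}.
      Root 29: left subtree has 1 node {28}, right has 0 { }.
      Root 39: left subtree has 0 nodes { }, right has 1 {24}.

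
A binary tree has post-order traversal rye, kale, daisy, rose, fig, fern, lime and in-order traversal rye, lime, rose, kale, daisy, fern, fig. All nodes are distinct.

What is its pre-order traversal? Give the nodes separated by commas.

The last element of post-order is the root; it splits in-order into left and right subtrees.
Root lime: left subtree has 1 node {rye}, right has 5 {rose, kale, daisy, fern, fig}.
  Root fern: left subtree has 3 nodes {rose, kale, daisy}, right has 1 {fig}.
    Root rose: left subtree has 0 nodes { }, right has 2 {kale, daisy}.
      Root daisy: left subtree has 1 node {kale}, right has 0 { }.

lime, rye, fern, rose, daisy, kale, fig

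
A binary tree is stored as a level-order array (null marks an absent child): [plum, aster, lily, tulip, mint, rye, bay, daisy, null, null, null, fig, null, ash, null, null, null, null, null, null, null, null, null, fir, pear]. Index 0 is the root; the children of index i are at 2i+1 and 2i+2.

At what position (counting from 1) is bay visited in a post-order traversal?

10

Post-order visits the left subtree, then the right subtree, then the node.
At plum: go left to aster.
  At aster: go left to tulip.
    At tulip: go left to daisy.
      daisy is a leaf — visit daisy.
    At tulip: no right child.
    Visit tulip.
  At aster: go right to mint.
    mint is a leaf — visit mint.
  Visit aster.
At plum: go right to lily.
  At lily: go left to rye.
    At rye: go left to fig.
      At fig: go left to fir.
        fir is a leaf — visit fir.
      At fig: go right to pear.
        pear is a leaf — visit pear.
      Visit fig.
    At rye: no right child.
    Visit rye.
  At lily: go right to bay.
    At bay: go left to ash.
      ash is a leaf — visit ash.
    At bay: no right child.
    Visit bay.
  Visit lily.
Visit plum.
Full post-order sequence: daisy, tulip, mint, aster, fir, pear, fig, rye, ash, bay, lily, plum.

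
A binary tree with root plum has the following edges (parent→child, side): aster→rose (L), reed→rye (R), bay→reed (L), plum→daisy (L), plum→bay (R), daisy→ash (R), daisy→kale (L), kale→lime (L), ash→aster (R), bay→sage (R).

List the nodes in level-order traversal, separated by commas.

Level-order visits nodes level by level from the root, left to right within each level.
Level 0: plum
Level 1: daisy, bay
Level 2: kale, ash, reed, sage
Level 3: lime, aster, rye
Level 4: rose

plum, daisy, bay, kale, ash, reed, sage, lime, aster, rye, rose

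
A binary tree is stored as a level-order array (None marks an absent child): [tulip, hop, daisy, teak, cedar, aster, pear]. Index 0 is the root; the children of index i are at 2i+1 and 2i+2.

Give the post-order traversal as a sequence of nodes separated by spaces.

Post-order visits the left subtree, then the right subtree, then the node.
At tulip: go left to hop.
  At hop: go left to teak.
    teak is a leaf — visit teak.
  At hop: go right to cedar.
    cedar is a leaf — visit cedar.
  Visit hop.
At tulip: go right to daisy.
  At daisy: go left to aster.
    aster is a leaf — visit aster.
  At daisy: go right to pear.
    pear is a leaf — visit pear.
  Visit daisy.
Visit tulip.

teak cedar hop aster pear daisy tulip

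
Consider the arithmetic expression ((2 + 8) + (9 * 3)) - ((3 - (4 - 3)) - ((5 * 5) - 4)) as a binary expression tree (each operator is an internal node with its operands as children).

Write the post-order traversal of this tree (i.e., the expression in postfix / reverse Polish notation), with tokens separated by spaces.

2 8 + 9 3 * + 3 4 3 - - 5 5 * 4 - - -

Post-order on an expression tree gives postfix notation: for each operator, emit left operand, right operand, then the operator.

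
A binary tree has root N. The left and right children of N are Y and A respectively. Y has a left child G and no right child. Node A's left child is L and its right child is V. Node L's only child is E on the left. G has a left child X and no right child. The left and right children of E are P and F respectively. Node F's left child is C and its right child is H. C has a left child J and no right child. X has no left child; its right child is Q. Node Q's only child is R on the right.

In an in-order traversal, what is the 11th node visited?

F

In-order visits the left subtree, then the node, then the right subtree.
At N: go left to Y.
  At Y: go left to G.
    At G: go left to X.
      At X: no left child.
      Visit X.
      At X: go right to Q.
        At Q: no left child.
        Visit Q.
        At Q: go right to R.
          R is a leaf — visit R.
    Visit G.
    At G: no right child.
  Visit Y.
  At Y: no right child.
Visit N.
At N: go right to A.
  At A: go left to L.
    At L: go left to E.
      At E: go left to P.
        P is a leaf — visit P.
      Visit E.
      At E: go right to F.
        At F: go left to C.
          At C: go left to J.
            J is a leaf — visit J.
          Visit C.
          At C: no right child.
        Visit F.
        At F: go right to H.
          H is a leaf — visit H.
    Visit L.
    At L: no right child.
  Visit A.
  At A: go right to V.
    V is a leaf — visit V.
Full in-order sequence: X, Q, R, G, Y, N, P, E, J, C, F, H, L, A, V.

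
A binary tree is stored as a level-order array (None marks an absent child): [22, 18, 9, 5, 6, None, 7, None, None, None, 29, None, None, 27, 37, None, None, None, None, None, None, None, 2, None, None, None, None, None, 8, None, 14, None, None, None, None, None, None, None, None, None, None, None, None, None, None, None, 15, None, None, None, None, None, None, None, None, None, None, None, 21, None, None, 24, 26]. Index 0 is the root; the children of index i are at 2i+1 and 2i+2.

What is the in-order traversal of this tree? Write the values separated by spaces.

In-order visits the left subtree, then the node, then the right subtree.
At 22: go left to 18.
  At 18: go left to 5.
    5 is a leaf — visit 5.
  Visit 18.
  At 18: go right to 6.
    At 6: no left child.
    Visit 6.
    At 6: go right to 29.
      At 29: no left child.
      Visit 29.
      At 29: go right to 2.
        At 2: no left child.
        Visit 2.
        At 2: go right to 15.
          15 is a leaf — visit 15.
Visit 22.
At 22: go right to 9.
  At 9: no left child.
  Visit 9.
  At 9: go right to 7.
    At 7: go left to 27.
      At 27: no left child.
      Visit 27.
      At 27: go right to 8.
        At 8: no left child.
        Visit 8.
        At 8: go right to 21.
          21 is a leaf — visit 21.
    Visit 7.
    At 7: go right to 37.
      At 37: no left child.
      Visit 37.
      At 37: go right to 14.
        At 14: go left to 24.
          24 is a leaf — visit 24.
        Visit 14.
        At 14: go right to 26.
          26 is a leaf — visit 26.

5 18 6 29 2 15 22 9 27 8 21 7 37 24 14 26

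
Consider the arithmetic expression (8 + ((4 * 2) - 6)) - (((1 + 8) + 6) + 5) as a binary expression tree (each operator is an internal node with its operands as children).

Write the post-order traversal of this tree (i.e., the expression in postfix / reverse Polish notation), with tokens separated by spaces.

8 4 2 * 6 - + 1 8 + 6 + 5 + -

Post-order on an expression tree gives postfix notation: for each operator, emit left operand, right operand, then the operator.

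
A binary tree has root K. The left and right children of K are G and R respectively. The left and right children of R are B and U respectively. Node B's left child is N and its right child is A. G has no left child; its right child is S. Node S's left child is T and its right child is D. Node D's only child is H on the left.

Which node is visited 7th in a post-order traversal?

A

Post-order visits the left subtree, then the right subtree, then the node.
At K: go left to G.
  At G: no left child.
  At G: go right to S.
    At S: go left to T.
      T is a leaf — visit T.
    At S: go right to D.
      At D: go left to H.
        H is a leaf — visit H.
      At D: no right child.
      Visit D.
    Visit S.
  Visit G.
At K: go right to R.
  At R: go left to B.
    At B: go left to N.
      N is a leaf — visit N.
    At B: go right to A.
      A is a leaf — visit A.
    Visit B.
  At R: go right to U.
    U is a leaf — visit U.
  Visit R.
Visit K.
Full post-order sequence: T, H, D, S, G, N, A, B, U, R, K.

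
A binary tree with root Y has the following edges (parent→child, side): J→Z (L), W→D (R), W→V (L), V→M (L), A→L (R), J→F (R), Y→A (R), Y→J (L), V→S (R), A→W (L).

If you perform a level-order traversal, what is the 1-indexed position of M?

Level-order visits nodes level by level from the root, left to right within each level.
Level 0: Y
Level 1: J, A
Level 2: Z, F, W, L
Level 3: V, D
Level 4: M, S
Full level-order sequence: Y, J, A, Z, F, W, L, V, D, M, S.

10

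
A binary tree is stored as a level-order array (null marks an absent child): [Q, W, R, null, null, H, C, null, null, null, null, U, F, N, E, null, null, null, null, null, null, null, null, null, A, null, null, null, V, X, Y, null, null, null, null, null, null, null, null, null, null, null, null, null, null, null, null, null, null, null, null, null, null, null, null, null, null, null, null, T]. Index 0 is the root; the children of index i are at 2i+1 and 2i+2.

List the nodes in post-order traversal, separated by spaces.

Post-order visits the left subtree, then the right subtree, then the node.
At Q: go left to W.
  W is a leaf — visit W.
At Q: go right to R.
  At R: go left to H.
    At H: go left to U.
      At U: no left child.
      At U: go right to A.
        A is a leaf — visit A.
      Visit U.
    At H: go right to F.
      F is a leaf — visit F.
    Visit H.
  At R: go right to C.
    At C: go left to N.
      At N: no left child.
      At N: go right to V.
        V is a leaf — visit V.
      Visit N.
    At C: go right to E.
      At E: go left to X.
        At X: go left to T.
          T is a leaf — visit T.
        At X: no right child.
        Visit X.
      At E: go right to Y.
        Y is a leaf — visit Y.
      Visit E.
    Visit C.
  Visit R.
Visit Q.

W A U F H V N T X Y E C R Q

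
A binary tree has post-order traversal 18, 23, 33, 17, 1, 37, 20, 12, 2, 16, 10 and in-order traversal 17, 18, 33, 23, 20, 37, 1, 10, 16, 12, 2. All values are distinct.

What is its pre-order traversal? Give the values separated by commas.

10, 20, 17, 33, 18, 23, 37, 1, 16, 2, 12

The last element of post-order is the root; it splits in-order into left and right subtrees.
Root 10: left subtree has 7 nodes {17, 18, 33, 23, 20, 37, 1}, right has 3 {16, 12, 2}.
  Root 20: left subtree has 4 nodes {17, 18, 33, 23}, right has 2 {37, 1}.
    Root 17: left subtree has 0 nodes { }, right has 3 {18, 33, 23}.
      Root 33: left subtree has 1 node {18}, right has 1 {23}.
    Root 37: left subtree has 0 nodes { }, right has 1 {1}.
  Root 16: left subtree has 0 nodes { }, right has 2 {12, 2}.
    Root 2: left subtree has 1 node {12}, right has 0 { }.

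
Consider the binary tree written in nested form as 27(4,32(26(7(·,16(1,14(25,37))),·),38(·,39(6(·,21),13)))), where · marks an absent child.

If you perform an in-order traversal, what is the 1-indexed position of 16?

In-order visits the left subtree, then the node, then the right subtree.
At 27: go left to 4.
  4 is a leaf — visit 4.
Visit 27.
At 27: go right to 32.
  At 32: go left to 26.
    At 26: go left to 7.
      At 7: no left child.
      Visit 7.
      At 7: go right to 16.
        At 16: go left to 1.
          1 is a leaf — visit 1.
        Visit 16.
        At 16: go right to 14.
          At 14: go left to 25.
            25 is a leaf — visit 25.
          Visit 14.
          At 14: go right to 37.
            37 is a leaf — visit 37.
    Visit 26.
    At 26: no right child.
  Visit 32.
  At 32: go right to 38.
    At 38: no left child.
    Visit 38.
    At 38: go right to 39.
      At 39: go left to 6.
        At 6: no left child.
        Visit 6.
        At 6: go right to 21.
          21 is a leaf — visit 21.
      Visit 39.
      At 39: go right to 13.
        13 is a leaf — visit 13.
Full in-order sequence: 4, 27, 7, 1, 16, 25, 14, 37, 26, 32, 38, 6, 21, 39, 13.

5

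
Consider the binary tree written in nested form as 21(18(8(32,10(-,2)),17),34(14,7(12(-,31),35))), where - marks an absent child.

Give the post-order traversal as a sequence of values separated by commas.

32, 2, 10, 8, 17, 18, 14, 31, 12, 35, 7, 34, 21

Post-order visits the left subtree, then the right subtree, then the node.
At 21: go left to 18.
  At 18: go left to 8.
    At 8: go left to 32.
      32 is a leaf — visit 32.
    At 8: go right to 10.
      At 10: no left child.
      At 10: go right to 2.
        2 is a leaf — visit 2.
      Visit 10.
    Visit 8.
  At 18: go right to 17.
    17 is a leaf — visit 17.
  Visit 18.
At 21: go right to 34.
  At 34: go left to 14.
    14 is a leaf — visit 14.
  At 34: go right to 7.
    At 7: go left to 12.
      At 12: no left child.
      At 12: go right to 31.
        31 is a leaf — visit 31.
      Visit 12.
    At 7: go right to 35.
      35 is a leaf — visit 35.
    Visit 7.
  Visit 34.
Visit 21.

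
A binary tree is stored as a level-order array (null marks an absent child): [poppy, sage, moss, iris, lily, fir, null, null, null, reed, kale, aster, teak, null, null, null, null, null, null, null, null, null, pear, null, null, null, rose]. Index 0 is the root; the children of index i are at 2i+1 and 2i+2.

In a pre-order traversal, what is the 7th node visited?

pear

Pre-order visits the node, then its left subtree, then its right subtree.
Visit poppy.
At poppy: go left to sage.
  Visit sage.
  At sage: go left to iris.
    iris is a leaf — visit iris.
  At sage: go right to lily.
    Visit lily.
    At lily: go left to reed.
      reed is a leaf — visit reed.
    At lily: go right to kale.
      Visit kale.
      At kale: no left child.
      At kale: go right to pear.
        pear is a leaf — visit pear.
At poppy: go right to moss.
  Visit moss.
  At moss: go left to fir.
    Visit fir.
    At fir: go left to aster.
      aster is a leaf — visit aster.
    At fir: go right to teak.
      Visit teak.
      At teak: no left child.
      At teak: go right to rose.
        rose is a leaf — visit rose.
  At moss: no right child.
Full pre-order sequence: poppy, sage, iris, lily, reed, kale, pear, moss, fir, aster, teak, rose.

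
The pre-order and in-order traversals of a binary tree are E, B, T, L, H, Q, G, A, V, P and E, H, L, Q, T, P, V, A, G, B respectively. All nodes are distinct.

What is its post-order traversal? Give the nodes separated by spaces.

H Q L P V A G T B E

The first element of pre-order is the root; it splits in-order into left and right subtrees.
Root E: left subtree has 0 nodes { }, right has 9 {H, L, Q, T, P, V, A, G, B}.
  Root B: left subtree has 8 nodes {H, L, Q, T, P, V, A, G}, right has 0 { }.
    Root T: left subtree has 3 nodes {H, L, Q}, right has 4 {P, V, A, G}.
      Root L: left subtree has 1 node {H}, right has 1 {Q}.
      Root G: left subtree has 3 nodes {P, V, A}, right has 0 { }.
        Root A: left subtree has 2 nodes {P, V}, right has 0 { }.
          Root V: left subtree has 1 node {P}, right has 0 { }.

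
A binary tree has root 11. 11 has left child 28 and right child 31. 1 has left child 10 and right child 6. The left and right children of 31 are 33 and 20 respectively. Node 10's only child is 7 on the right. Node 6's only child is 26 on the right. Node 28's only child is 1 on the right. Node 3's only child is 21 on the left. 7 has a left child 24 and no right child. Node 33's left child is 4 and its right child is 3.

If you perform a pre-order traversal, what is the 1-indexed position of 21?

Pre-order visits the node, then its left subtree, then its right subtree.
Visit 11.
At 11: go left to 28.
  Visit 28.
  At 28: no left child.
  At 28: go right to 1.
    Visit 1.
    At 1: go left to 10.
      Visit 10.
      At 10: no left child.
      At 10: go right to 7.
        Visit 7.
        At 7: go left to 24.
          24 is a leaf — visit 24.
        At 7: no right child.
    At 1: go right to 6.
      Visit 6.
      At 6: no left child.
      At 6: go right to 26.
        26 is a leaf — visit 26.
At 11: go right to 31.
  Visit 31.
  At 31: go left to 33.
    Visit 33.
    At 33: go left to 4.
      4 is a leaf — visit 4.
    At 33: go right to 3.
      Visit 3.
      At 3: go left to 21.
        21 is a leaf — visit 21.
      At 3: no right child.
  At 31: go right to 20.
    20 is a leaf — visit 20.
Full pre-order sequence: 11, 28, 1, 10, 7, 24, 6, 26, 31, 33, 4, 3, 21, 20.

13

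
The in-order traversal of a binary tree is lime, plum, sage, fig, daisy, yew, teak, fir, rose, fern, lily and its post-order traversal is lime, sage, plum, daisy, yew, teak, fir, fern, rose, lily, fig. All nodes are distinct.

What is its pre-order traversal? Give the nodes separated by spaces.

The last element of post-order is the root; it splits in-order into left and right subtrees.
Root fig: left subtree has 3 nodes {lime, plum, sage}, right has 7 {daisy, yew, teak, fir, rose, fern, lily}.
  Root plum: left subtree has 1 node {lime}, right has 1 {sage}.
  Root lily: left subtree has 6 nodes {daisy, yew, teak, fir, rose, fern}, right has 0 { }.
    Root rose: left subtree has 4 nodes {daisy, yew, teak, fir}, right has 1 {fern}.
      Root fir: left subtree has 3 nodes {daisy, yew, teak}, right has 0 { }.
        Root teak: left subtree has 2 nodes {daisy, yew}, right has 0 { }.
          Root yew: left subtree has 1 node {daisy}, right has 0 { }.

fig plum lime sage lily rose fir teak yew daisy fern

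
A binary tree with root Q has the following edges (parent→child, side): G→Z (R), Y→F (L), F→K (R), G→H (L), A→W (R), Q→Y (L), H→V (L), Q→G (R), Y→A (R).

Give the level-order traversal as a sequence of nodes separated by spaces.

Q Y G F A H Z K W V

Level-order visits nodes level by level from the root, left to right within each level.
Level 0: Q
Level 1: Y, G
Level 2: F, A, H, Z
Level 3: K, W, V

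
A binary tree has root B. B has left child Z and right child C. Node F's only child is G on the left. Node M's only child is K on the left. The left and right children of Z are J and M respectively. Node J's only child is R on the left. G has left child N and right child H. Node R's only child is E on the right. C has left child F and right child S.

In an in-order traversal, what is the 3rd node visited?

J

In-order visits the left subtree, then the node, then the right subtree.
At B: go left to Z.
  At Z: go left to J.
    At J: go left to R.
      At R: no left child.
      Visit R.
      At R: go right to E.
        E is a leaf — visit E.
    Visit J.
    At J: no right child.
  Visit Z.
  At Z: go right to M.
    At M: go left to K.
      K is a leaf — visit K.
    Visit M.
    At M: no right child.
Visit B.
At B: go right to C.
  At C: go left to F.
    At F: go left to G.
      At G: go left to N.
        N is a leaf — visit N.
      Visit G.
      At G: go right to H.
        H is a leaf — visit H.
    Visit F.
    At F: no right child.
  Visit C.
  At C: go right to S.
    S is a leaf — visit S.
Full in-order sequence: R, E, J, Z, K, M, B, N, G, H, F, C, S.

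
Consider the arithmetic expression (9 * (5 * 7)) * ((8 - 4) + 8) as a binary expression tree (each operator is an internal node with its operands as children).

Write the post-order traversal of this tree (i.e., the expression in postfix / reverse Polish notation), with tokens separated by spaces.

Post-order on an expression tree gives postfix notation: for each operator, emit left operand, right operand, then the operator.

9 5 7 * * 8 4 - 8 + *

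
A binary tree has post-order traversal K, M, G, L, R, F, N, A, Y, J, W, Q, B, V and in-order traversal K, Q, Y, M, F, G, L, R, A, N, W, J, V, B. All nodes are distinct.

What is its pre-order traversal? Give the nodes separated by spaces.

V Q K W Y A F M R L G N J B

The last element of post-order is the root; it splits in-order into left and right subtrees.
Root V: left subtree has 12 nodes {K, Q, Y, M, F, G, L, R, A, N, W, J}, right has 1 {B}.
  Root Q: left subtree has 1 node {K}, right has 10 {Y, M, F, G, L, R, A, N, W, J}.
    Root W: left subtree has 8 nodes {Y, M, F, G, L, R, A, N}, right has 1 {J}.
      Root Y: left subtree has 0 nodes { }, right has 7 {M, F, G, L, R, A, N}.
        Root A: left subtree has 5 nodes {M, F, G, L, R}, right has 1 {N}.
          Root F: left subtree has 1 node {M}, right has 3 {G, L, R}.
            Root R: left subtree has 2 nodes {G, L}, right has 0 { }.
              Root L: left subtree has 1 node {G}, right has 0 { }.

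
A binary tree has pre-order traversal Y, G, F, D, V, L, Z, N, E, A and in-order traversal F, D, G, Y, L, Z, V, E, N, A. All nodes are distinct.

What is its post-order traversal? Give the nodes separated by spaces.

The first element of pre-order is the root; it splits in-order into left and right subtrees.
Root Y: left subtree has 3 nodes {F, D, G}, right has 6 {L, Z, V, E, N, A}.
  Root G: left subtree has 2 nodes {F, D}, right has 0 { }.
    Root F: left subtree has 0 nodes { }, right has 1 {D}.
  Root V: left subtree has 2 nodes {L, Z}, right has 3 {E, N, A}.
    Root L: left subtree has 0 nodes { }, right has 1 {Z}.
    Root N: left subtree has 1 node {E}, right has 1 {A}.

D F G Z L E A N V Y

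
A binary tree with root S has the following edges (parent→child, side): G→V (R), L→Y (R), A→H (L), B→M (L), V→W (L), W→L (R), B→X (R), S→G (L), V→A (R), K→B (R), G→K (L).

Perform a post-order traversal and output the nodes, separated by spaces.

M X B K Y L W H A V G S

Post-order visits the left subtree, then the right subtree, then the node.
At S: go left to G.
  At G: go left to K.
    At K: no left child.
    At K: go right to B.
      At B: go left to M.
        M is a leaf — visit M.
      At B: go right to X.
        X is a leaf — visit X.
      Visit B.
    Visit K.
  At G: go right to V.
    At V: go left to W.
      At W: no left child.
      At W: go right to L.
        At L: no left child.
        At L: go right to Y.
          Y is a leaf — visit Y.
        Visit L.
      Visit W.
    At V: go right to A.
      At A: go left to H.
        H is a leaf — visit H.
      At A: no right child.
      Visit A.
    Visit V.
  Visit G.
At S: no right child.
Visit S.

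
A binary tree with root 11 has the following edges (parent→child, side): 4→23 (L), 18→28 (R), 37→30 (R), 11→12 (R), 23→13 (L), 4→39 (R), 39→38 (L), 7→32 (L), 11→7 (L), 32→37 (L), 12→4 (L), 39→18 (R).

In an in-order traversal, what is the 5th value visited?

11

In-order visits the left subtree, then the node, then the right subtree.
At 11: go left to 7.
  At 7: go left to 32.
    At 32: go left to 37.
      At 37: no left child.
      Visit 37.
      At 37: go right to 30.
        30 is a leaf — visit 30.
    Visit 32.
    At 32: no right child.
  Visit 7.
  At 7: no right child.
Visit 11.
At 11: go right to 12.
  At 12: go left to 4.
    At 4: go left to 23.
      At 23: go left to 13.
        13 is a leaf — visit 13.
      Visit 23.
      At 23: no right child.
    Visit 4.
    At 4: go right to 39.
      At 39: go left to 38.
        38 is a leaf — visit 38.
      Visit 39.
      At 39: go right to 18.
        At 18: no left child.
        Visit 18.
        At 18: go right to 28.
          28 is a leaf — visit 28.
  Visit 12.
  At 12: no right child.
Full in-order sequence: 37, 30, 32, 7, 11, 13, 23, 4, 38, 39, 18, 28, 12.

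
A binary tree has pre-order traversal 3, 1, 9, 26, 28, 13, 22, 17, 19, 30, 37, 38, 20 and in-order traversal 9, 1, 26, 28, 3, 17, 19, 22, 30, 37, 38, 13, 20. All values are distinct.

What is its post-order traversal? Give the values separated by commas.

The first element of pre-order is the root; it splits in-order into left and right subtrees.
Root 3: left subtree has 4 nodes {9, 1, 26, 28}, right has 8 {17, 19, 22, 30, 37, 38, 13, 20}.
  Root 1: left subtree has 1 node {9}, right has 2 {26, 28}.
    Root 26: left subtree has 0 nodes { }, right has 1 {28}.
  Root 13: left subtree has 6 nodes {17, 19, 22, 30, 37, 38}, right has 1 {20}.
    Root 22: left subtree has 2 nodes {17, 19}, right has 3 {30, 37, 38}.
      Root 17: left subtree has 0 nodes { }, right has 1 {19}.
      Root 30: left subtree has 0 nodes { }, right has 2 {37, 38}.
        Root 37: left subtree has 0 nodes { }, right has 1 {38}.

9, 28, 26, 1, 19, 17, 38, 37, 30, 22, 20, 13, 3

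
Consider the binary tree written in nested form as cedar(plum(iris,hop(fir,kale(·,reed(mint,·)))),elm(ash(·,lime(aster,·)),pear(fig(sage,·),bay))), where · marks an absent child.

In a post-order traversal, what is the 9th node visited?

lime

Post-order visits the left subtree, then the right subtree, then the node.
At cedar: go left to plum.
  At plum: go left to iris.
    iris is a leaf — visit iris.
  At plum: go right to hop.
    At hop: go left to fir.
      fir is a leaf — visit fir.
    At hop: go right to kale.
      At kale: no left child.
      At kale: go right to reed.
        At reed: go left to mint.
          mint is a leaf — visit mint.
        At reed: no right child.
        Visit reed.
      Visit kale.
    Visit hop.
  Visit plum.
At cedar: go right to elm.
  At elm: go left to ash.
    At ash: no left child.
    At ash: go right to lime.
      At lime: go left to aster.
        aster is a leaf — visit aster.
      At lime: no right child.
      Visit lime.
    Visit ash.
  At elm: go right to pear.
    At pear: go left to fig.
      At fig: go left to sage.
        sage is a leaf — visit sage.
      At fig: no right child.
      Visit fig.
    At pear: go right to bay.
      bay is a leaf — visit bay.
    Visit pear.
  Visit elm.
Visit cedar.
Full post-order sequence: iris, fir, mint, reed, kale, hop, plum, aster, lime, ash, sage, fig, bay, pear, elm, cedar.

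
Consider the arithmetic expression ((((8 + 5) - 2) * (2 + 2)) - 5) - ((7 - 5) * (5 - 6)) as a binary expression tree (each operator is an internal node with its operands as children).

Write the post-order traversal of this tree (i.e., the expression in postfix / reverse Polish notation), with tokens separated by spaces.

Post-order on an expression tree gives postfix notation: for each operator, emit left operand, right operand, then the operator.

8 5 + 2 - 2 2 + * 5 - 7 5 - 5 6 - * -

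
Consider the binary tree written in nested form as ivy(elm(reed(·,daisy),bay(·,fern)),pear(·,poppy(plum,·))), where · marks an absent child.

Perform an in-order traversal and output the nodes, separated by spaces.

In-order visits the left subtree, then the node, then the right subtree.
At ivy: go left to elm.
  At elm: go left to reed.
    At reed: no left child.
    Visit reed.
    At reed: go right to daisy.
      daisy is a leaf — visit daisy.
  Visit elm.
  At elm: go right to bay.
    At bay: no left child.
    Visit bay.
    At bay: go right to fern.
      fern is a leaf — visit fern.
Visit ivy.
At ivy: go right to pear.
  At pear: no left child.
  Visit pear.
  At pear: go right to poppy.
    At poppy: go left to plum.
      plum is a leaf — visit plum.
    Visit poppy.
    At poppy: no right child.

reed daisy elm bay fern ivy pear plum poppy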